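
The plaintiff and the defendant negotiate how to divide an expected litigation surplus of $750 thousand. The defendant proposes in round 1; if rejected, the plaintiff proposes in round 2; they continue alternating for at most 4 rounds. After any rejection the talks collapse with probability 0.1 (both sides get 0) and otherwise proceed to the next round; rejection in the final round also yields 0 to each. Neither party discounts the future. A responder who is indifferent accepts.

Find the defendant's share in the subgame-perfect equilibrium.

135.75

Round 4 (the plaintiff proposes): rejection yields 0 for the defendant; the plaintiff offers 0 and keeps 750.
Round 3 (the defendant proposes): rejecting gives the plaintiff an expected 0.9 × 750 = 675; the defendant offers that and keeps 75.
Round 2 (the plaintiff proposes): rejecting gives the defendant an expected 0.9 × 75 = 67.5. The plaintiff offers 67.5 and keeps 750 − 67.5 = 682.5.
Round 1 (the defendant proposes): rejecting gives the plaintiff an expected 0.9 × 682.5 = 614.25, so the defendant offers 614.25, keeping 135.75.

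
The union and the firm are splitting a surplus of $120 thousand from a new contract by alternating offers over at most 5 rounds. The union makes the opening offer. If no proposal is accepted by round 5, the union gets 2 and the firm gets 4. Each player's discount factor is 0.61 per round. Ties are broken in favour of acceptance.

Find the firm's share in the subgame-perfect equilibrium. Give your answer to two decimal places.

Round 5 (the union proposes): the firm gets 4 if talks fail, so the union offers 4 and keeps 116.
Round 4 (the firm proposes): the union can get 116 next round, worth 0.61 × 116 = 70.76 now. The firm offers 70.76 and keeps 120 − 70.76 = 49.24.
Round 3 (the union proposes): the firm can get 49.24 next round, worth 0.61 × 49.24 = 30.0364 now, so the union offers 30.0364, keeping 89.9636.
Round 2 (the firm proposes): the union can get 89.9636 next round, worth 0.61 × 89.9636 = 54.877796 now. The firm offers 54.877796 and keeps 120 − 54.877796 = 65.122204.
Round 1 (the union proposes): the firm can get 65.122204 next round, worth 0.61 × 65.122204 = 39.72454444 now, so the union offers 39.72454444, keeping 80.27545556.

39.72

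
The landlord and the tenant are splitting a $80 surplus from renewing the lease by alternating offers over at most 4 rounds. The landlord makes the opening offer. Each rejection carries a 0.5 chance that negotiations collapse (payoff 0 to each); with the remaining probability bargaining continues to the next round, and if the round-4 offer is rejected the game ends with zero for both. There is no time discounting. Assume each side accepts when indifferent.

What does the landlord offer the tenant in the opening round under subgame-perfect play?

By backward induction:
Round 4 (the tenant proposes): the landlord will accept anything ≥ 0, so the tenant offers 0 and keeps 80.
Round 3 (the landlord proposes): rejecting gives the tenant an expected 0.5 × 80 = 40; the landlord offers that and keeps 40.
Round 2 (the tenant proposes): rejecting gives the landlord an expected 0.5 × 40 = 20, so the tenant offers 20, keeping 60.
Round 1 (the landlord proposes): rejecting gives the tenant an expected 0.5 × 60 = 30; the landlord offers that and keeps 50.

30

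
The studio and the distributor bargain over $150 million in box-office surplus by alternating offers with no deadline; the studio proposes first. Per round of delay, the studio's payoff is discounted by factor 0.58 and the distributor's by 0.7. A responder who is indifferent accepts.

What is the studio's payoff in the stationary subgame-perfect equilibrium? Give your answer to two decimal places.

Let x be the studio's share when the studio proposes and y be the distributor's share when the distributor proposes.
The distributor accepts iff offered ≥ 0.7·y, so x = 150 − 0.7y. Symmetrically y = 150 − 0.58x.
Substituting: x = 150 − 0.7(150 − 0.58x), giving x(1 − 0.58·0.7) = 150(1 − 0.7).
So x = 150 × 0.3 / 0.594 ≈ 75.7576, and the distributor receives 150 − x ≈ 74.2424.

75.76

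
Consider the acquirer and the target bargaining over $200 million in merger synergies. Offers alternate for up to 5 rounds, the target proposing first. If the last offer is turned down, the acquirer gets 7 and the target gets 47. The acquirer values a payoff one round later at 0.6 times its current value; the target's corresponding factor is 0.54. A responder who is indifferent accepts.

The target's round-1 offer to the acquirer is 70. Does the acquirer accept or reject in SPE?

Round 5 (the target proposes): the acquirer gets 7 if talks fail, so the target offers 7 and keeps 193.
Round 4 (the acquirer proposes): the target can get 193 next round, worth 0.54 × 193 = 104.22 now. The acquirer offers 104.22 and keeps 200 − 104.22 = 95.78.
Round 3 (the target proposes): the acquirer can get 95.78 next round, worth 0.6 × 95.78 = 57.468 now, so the target offers 57.468, keeping 142.532.
Round 2 (the acquirer proposes): the target can get 142.532 next round, worth 0.54 × 142.532 = 76.96728 now. The acquirer offers 76.96728 and keeps 200 − 76.96728 = 123.03272.
So by rejecting in round 1, the acquirer gets 123.03272 next round, worth 0.6 × 123.03272 = 73.819632 now.
Offer 70 < 73.819632, so the acquirer rejects.

Reject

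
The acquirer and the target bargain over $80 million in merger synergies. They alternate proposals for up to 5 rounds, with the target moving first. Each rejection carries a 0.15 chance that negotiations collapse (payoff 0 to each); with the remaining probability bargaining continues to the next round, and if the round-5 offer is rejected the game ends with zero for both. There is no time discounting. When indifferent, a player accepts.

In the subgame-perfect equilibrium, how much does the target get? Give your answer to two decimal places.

62.43

Round 5 (the target proposes): the acquirer will accept anything ≥ 0, so the target offers 0 and keeps 80.
Round 4 (the acquirer proposes): rejecting gives the target an expected 0.85 × 80 = 68, so the acquirer offers 68, keeping 12.
Round 3 (the target proposes): rejecting gives the acquirer an expected 0.85 × 12 = 10.2, so the target offers 10.2, keeping 69.8.
Round 2 (the acquirer proposes): rejecting gives the target an expected 0.85 × 69.8 = 59.33; the acquirer offers that and keeps 20.67.
Round 1 (the target proposes): rejecting gives the acquirer an expected 0.85 × 20.67 = 17.5695, so the target offers 17.5695, keeping 62.4305.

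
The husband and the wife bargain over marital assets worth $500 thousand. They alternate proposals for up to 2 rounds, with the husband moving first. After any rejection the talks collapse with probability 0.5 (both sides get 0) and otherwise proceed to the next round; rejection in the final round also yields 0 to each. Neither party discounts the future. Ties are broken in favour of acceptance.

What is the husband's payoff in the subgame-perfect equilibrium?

250

By backward induction:
Round 2 (the wife proposes): the husband will accept anything ≥ 0, so the wife offers 0 and keeps 500.
Round 1 (the husband proposes): rejecting gives the wife an expected 0.5 × 500 = 250. The husband offers 250 and keeps 500 − 250 = 250.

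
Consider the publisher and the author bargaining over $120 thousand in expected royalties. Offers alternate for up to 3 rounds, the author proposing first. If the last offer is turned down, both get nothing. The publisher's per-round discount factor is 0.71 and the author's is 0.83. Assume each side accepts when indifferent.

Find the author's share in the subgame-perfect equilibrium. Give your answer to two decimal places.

Round 3 (the author proposes): the publisher will accept anything ≥ 0, so the author offers 0 and keeps 120.
Round 2 (the publisher proposes): the author can get 120 next round, worth 0.83 × 120 = 99.6 now. The publisher offers 99.6 and keeps 120 − 99.6 = 20.4.
Round 1 (the author proposes): the publisher can get 20.4 next round, worth 0.71 × 20.4 = 14.484 now, so the author offers 14.484, keeping 105.516.

105.52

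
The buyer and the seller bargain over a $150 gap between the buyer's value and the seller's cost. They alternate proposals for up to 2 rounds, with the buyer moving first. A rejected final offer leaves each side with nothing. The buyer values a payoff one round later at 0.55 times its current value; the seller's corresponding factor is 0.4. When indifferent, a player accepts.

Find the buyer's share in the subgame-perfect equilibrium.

By backward induction:
Round 2 (the seller proposes): the buyer will accept anything ≥ 0, so the seller offers 0 and keeps 150.
Round 1 (the buyer proposes): the seller can get 150 next round, worth 0.4 × 150 = 60 now; the buyer offers that and keeps 90.

90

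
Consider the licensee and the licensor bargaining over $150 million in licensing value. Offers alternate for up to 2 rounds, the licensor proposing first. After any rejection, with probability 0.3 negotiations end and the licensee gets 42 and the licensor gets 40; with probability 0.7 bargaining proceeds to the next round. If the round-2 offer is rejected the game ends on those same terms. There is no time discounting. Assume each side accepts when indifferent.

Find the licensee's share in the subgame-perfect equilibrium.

89.6

Round 2 (the licensee proposes): the licensor gets 40 if talks fail, so the licensee offers 40 and keeps 110.
Round 1 (the licensor proposes): rejecting gives the licensee an expected 0.7 × 110 + 0.3 × 42 = 89.6. The licensor offers 89.6 and keeps 150 − 89.6 = 60.4.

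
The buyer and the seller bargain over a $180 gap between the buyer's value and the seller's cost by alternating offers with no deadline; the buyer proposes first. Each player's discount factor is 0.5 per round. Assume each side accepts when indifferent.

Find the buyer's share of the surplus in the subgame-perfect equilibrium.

Let x be the buyer's share when the buyer proposes and y be the seller's share when the seller proposes.
The seller accepts iff offered ≥ 0.5·y, so x = 180 − 0.5y. Symmetrically y = 180 − 0.5x.
Substituting: x = 180 − 0.5(180 − 0.5x), giving x(1 − 0.5·0.5) = 180(1 − 0.5).
So x = 180 × 0.5 / 0.75 = 120, and the seller receives 180 − x = 60.

120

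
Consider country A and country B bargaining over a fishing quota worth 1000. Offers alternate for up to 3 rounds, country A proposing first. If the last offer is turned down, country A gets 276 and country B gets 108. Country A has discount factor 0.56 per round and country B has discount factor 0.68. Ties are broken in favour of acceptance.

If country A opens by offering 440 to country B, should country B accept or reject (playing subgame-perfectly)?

Round 3 (country A proposes): country B gets 108 if talks fail, so country A offers 108 and keeps 892.
Round 2 (country B proposes): country A can get 892 next round, worth 0.56 × 892 = 499.52 now; country B offers that and keeps 500.48.
So by rejecting in round 1, country B gets 500.48 next round, worth 0.68 × 500.48 = 340.3264 now.
Offer 440 ≥ 340.3264, so country B accepts.

Accept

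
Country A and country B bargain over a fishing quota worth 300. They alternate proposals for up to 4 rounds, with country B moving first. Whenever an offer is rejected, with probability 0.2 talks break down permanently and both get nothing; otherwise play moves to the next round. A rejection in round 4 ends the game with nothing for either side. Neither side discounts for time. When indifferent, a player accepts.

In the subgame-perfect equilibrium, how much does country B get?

By backward induction:
Round 4 (country A proposes): country B will accept anything ≥ 0, so country A offers 0 and keeps 300.
Round 3 (country B proposes): rejecting gives country A an expected 0.8 × 300 = 240, so country B offers 240, keeping 60.
Round 2 (country A proposes): rejecting gives country B an expected 0.8 × 60 = 48. Country A offers 48 and keeps 300 − 48 = 252.
Round 1 (country B proposes): rejecting gives country A an expected 0.8 × 252 = 201.6; country B offers that and keeps 98.4.

98.4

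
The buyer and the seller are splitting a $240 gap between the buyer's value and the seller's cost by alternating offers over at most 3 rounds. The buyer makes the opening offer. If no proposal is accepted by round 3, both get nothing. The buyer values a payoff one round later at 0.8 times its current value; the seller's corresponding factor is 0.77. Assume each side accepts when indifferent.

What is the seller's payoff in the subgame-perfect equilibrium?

Round 3 (the buyer proposes): the seller will accept anything ≥ 0, so the buyer offers 0 and keeps 240.
Round 2 (the seller proposes): the buyer can get 240 next round, worth 0.8 × 240 = 192 now; the seller offers that and keeps 48.
Round 1 (the buyer proposes): the seller can get 48 next round, worth 0.77 × 48 = 36.96 now. The buyer offers 36.96 and keeps 240 − 36.96 = 203.04.

36.96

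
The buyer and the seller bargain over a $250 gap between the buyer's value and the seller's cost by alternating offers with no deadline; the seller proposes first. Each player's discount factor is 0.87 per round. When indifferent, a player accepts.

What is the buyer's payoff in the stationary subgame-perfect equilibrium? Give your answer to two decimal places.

In a stationary SPE each proposer offers the other exactly their discounted continuation value.
If the seller keeps x when proposing and the buyer keeps y when proposing, then x = 250 − 0.87y and y = 250 − 0.87x.
Solving: x = 250(1 − 0.87) / (1 − 0.87·0.87) = 32.5 / 0.2431 ≈ 133.6898.
The buyer gets 250 − 133.6898 ≈ 116.3102.

116.31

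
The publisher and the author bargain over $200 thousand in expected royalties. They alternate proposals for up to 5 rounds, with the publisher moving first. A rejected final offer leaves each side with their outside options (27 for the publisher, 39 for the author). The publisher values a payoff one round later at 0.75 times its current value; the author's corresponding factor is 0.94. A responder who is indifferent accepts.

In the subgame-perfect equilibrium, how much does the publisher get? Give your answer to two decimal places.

Round 5 (the publisher proposes): the author gets 39 if talks fail, so the publisher offers 39 and keeps 161.
Round 4 (the author proposes): the publisher can get 161 next round, worth 0.75 × 161 = 120.75 now; the author offers that and keeps 79.25.
Round 3 (the publisher proposes): the author can get 79.25 next round, worth 0.94 × 79.25 = 74.495 now, so the publisher offers 74.495, keeping 125.505.
Round 2 (the author proposes): the publisher can get 125.505 next round, worth 0.75 × 125.505 = 94.12875 now. The author offers 94.12875 and keeps 200 − 94.12875 = 105.87125.
Round 1 (the publisher proposes): the author can get 105.87125 next round, worth 0.94 × 105.87125 = 99.518975 now, so the publisher offers 99.518975, keeping 100.481025.

100.48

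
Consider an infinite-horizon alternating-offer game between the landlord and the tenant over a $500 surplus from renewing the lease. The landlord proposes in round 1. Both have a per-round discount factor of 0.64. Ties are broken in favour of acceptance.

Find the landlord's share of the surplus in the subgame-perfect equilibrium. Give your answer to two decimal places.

304.88

When the landlord proposes, the tenant accepts any offer worth at least 0.64 times what the tenant would get by proposing next round; and vice versa.
This gives x = 500 − 0.64y and y = 500 − 0.64x, where x and y are each side's share when it proposes.
Hence (1 − 0.64·0.64)x = 500(1 − 0.64), i.e. 0.5904·x = 180.
x ≈ 304.8780; the tenant's share is 500 − x ≈ 195.1220.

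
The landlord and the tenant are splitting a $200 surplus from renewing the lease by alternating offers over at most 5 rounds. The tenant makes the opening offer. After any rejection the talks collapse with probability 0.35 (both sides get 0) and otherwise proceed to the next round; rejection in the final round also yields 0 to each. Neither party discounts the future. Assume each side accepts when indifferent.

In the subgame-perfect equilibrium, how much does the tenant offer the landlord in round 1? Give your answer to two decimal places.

64.72

By backward induction:
Round 5 (the tenant proposes): the landlord will accept anything ≥ 0, so the tenant offers 0 and keeps 200.
Round 4 (the landlord proposes): rejecting gives the tenant an expected 0.65 × 200 = 130, so the landlord offers 130, keeping 70.
Round 3 (the tenant proposes): rejecting gives the landlord an expected 0.65 × 70 = 45.5. The tenant offers 45.5 and keeps 200 − 45.5 = 154.5.
Round 2 (the landlord proposes): rejecting gives the tenant an expected 0.65 × 154.5 = 100.425. The landlord offers 100.425 and keeps 200 − 100.425 = 99.575.
Round 1 (the tenant proposes): rejecting gives the landlord an expected 0.65 × 99.575 = 64.72375, so the tenant offers 64.72375, keeping 135.27625.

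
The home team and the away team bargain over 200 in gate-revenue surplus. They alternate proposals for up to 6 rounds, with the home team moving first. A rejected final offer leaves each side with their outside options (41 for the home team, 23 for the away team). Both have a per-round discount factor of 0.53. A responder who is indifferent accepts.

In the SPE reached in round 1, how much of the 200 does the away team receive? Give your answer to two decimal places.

70.46

Round 6 (the away team proposes): the home team gets 41 if talks fail, so the away team offers 41 and keeps 159.
Round 5 (the home team proposes): the away team can get 159 next round, worth 0.53 × 159 = 84.27 now, so the home team offers 84.27, keeping 115.73.
Round 4 (the away team proposes): the home team can get 115.73 next round, worth 0.53 × 115.73 = 61.3369 now. The away team offers 61.3369 and keeps 200 − 61.3369 = 138.6631.
Round 3 (the home team proposes): the away team can get 138.6631 next round, worth 0.53 × 138.6631 = 73.491443 now; the home team offers that and keeps 126.508557.
Round 2 (the away team proposes): the home team can get 126.508557 next round, worth 0.53 × 126.508557 = 67.04953521 now, so the away team offers 67.04953521, keeping 132.95046479.
Round 1 (the home team proposes): the away team can get 132.95046479 next round, worth 0.53 × 132.95046479 = 70.4637463387 now; the home team offers that and keeps 129.5362536613.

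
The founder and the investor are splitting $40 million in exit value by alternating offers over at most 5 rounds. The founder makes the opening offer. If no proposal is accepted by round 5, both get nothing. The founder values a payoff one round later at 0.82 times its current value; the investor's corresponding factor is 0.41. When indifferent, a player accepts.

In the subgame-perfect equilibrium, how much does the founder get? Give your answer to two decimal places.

36.06

Round 5 (the founder proposes): rejection yields 0 for the investor; the founder offers 0 and keeps 40.
Round 4 (the investor proposes): the founder can get 40 next round, worth 0.82 × 40 = 32.8 now, so the investor offers 32.8, keeping 7.2.
Round 3 (the founder proposes): the investor can get 7.2 next round, worth 0.41 × 7.2 = 2.952 now. The founder offers 2.952 and keeps 40 − 2.952 = 37.048.
Round 2 (the investor proposes): the founder can get 37.048 next round, worth 0.82 × 37.048 = 30.37936 now. The investor offers 30.37936 and keeps 40 − 30.37936 = 9.62064.
Round 1 (the founder proposes): the investor can get 9.62064 next round, worth 0.41 × 9.62064 = 3.9444624 now; the founder offers that and keeps 36.0555376.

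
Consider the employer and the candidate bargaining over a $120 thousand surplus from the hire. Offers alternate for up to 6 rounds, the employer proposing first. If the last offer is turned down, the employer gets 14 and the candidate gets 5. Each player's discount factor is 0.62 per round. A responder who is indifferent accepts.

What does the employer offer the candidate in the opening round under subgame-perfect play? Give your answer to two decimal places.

Round 6 (the candidate proposes): the employer gets 14 if talks fail, so the candidate offers 14 and keeps 106.
Round 5 (the employer proposes): the candidate can get 106 next round, worth 0.62 × 106 = 65.72 now; the employer offers that and keeps 54.28.
Round 4 (the candidate proposes): the employer can get 54.28 next round, worth 0.62 × 54.28 = 33.6536 now; the candidate offers that and keeps 86.3464.
Round 3 (the employer proposes): the candidate can get 86.3464 next round, worth 0.62 × 86.3464 = 53.534768 now; the employer offers that and keeps 66.465232.
Round 2 (the candidate proposes): the employer can get 66.465232 next round, worth 0.62 × 66.465232 = 41.20844384 now, so the candidate offers 41.20844384, keeping 78.79155616.
Round 1 (the employer proposes): the candidate can get 78.79155616 next round, worth 0.62 × 78.79155616 = 48.8507648192 now. The employer offers 48.8507648192 and keeps 120 − 48.8507648192 = 71.1492351808.

48.85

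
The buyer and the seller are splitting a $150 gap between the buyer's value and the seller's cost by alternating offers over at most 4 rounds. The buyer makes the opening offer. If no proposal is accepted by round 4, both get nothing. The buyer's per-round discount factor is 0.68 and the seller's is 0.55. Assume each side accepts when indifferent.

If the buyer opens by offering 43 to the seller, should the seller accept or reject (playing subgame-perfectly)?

Work out the seller's continuation value if the offer is rejected.
Round 4 (the seller proposes): the buyer will accept anything ≥ 0, so the seller offers 0 and keeps 150.
Round 3 (the buyer proposes): the seller can get 150 next round, worth 0.55 × 150 = 82.5 now, so the buyer offers 82.5, keeping 67.5.
Round 2 (the seller proposes): the buyer can get 67.5 next round, worth 0.68 × 67.5 = 45.9 now. The seller offers 45.9 and keeps 150 − 45.9 = 104.1.
So by rejecting in round 1, the seller gets 104.1 next round, worth 0.55 × 104.1 = 57.255 now.
Offer 43 < 57.255, so the seller rejects.

Reject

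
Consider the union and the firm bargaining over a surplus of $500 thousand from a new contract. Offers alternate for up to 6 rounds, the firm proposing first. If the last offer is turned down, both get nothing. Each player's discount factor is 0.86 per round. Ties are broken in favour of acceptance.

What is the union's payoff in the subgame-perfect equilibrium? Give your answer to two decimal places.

Solve by backward induction from round 6.
Round 6 (the union proposes): the firm will accept anything ≥ 0, so the union offers 0 and keeps 500.
Round 5 (the firm proposes): the union can get 500 next round, worth 0.86 × 500 = 430 now. The firm offers 430 and keeps 500 − 430 = 70.
Round 4 (the union proposes): the firm can get 70 next round, worth 0.86 × 70 = 60.2 now. The union offers 60.2 and keeps 500 − 60.2 = 439.8.
Round 3 (the firm proposes): the union can get 439.8 next round, worth 0.86 × 439.8 = 378.228 now. The firm offers 378.228 and keeps 500 − 378.228 = 121.772.
Round 2 (the union proposes): the firm can get 121.772 next round, worth 0.86 × 121.772 = 104.72392 now, so the union offers 104.72392, keeping 395.27608.
Round 1 (the firm proposes): the union can get 395.27608 next round, worth 0.86 × 395.27608 = 339.9374288 now; the firm offers that and keeps 160.0625712.

339.94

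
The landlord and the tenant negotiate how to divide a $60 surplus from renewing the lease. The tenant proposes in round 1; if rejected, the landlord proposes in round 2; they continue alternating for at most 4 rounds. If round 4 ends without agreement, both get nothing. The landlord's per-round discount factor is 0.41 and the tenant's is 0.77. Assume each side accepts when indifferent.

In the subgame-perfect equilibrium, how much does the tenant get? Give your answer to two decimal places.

46.58

Round 4 (the landlord proposes): the tenant will accept anything ≥ 0, so the landlord offers 0 and keeps 60.
Round 3 (the tenant proposes): the landlord can get 60 next round, worth 0.41 × 60 = 24.6 now; the tenant offers that and keeps 35.4.
Round 2 (the landlord proposes): the tenant can get 35.4 next round, worth 0.77 × 35.4 = 27.258 now; the landlord offers that and keeps 32.742.
Round 1 (the tenant proposes): the landlord can get 32.742 next round, worth 0.41 × 32.742 = 13.42422 now. The tenant offers 13.42422 and keeps 60 − 13.42422 = 46.57578.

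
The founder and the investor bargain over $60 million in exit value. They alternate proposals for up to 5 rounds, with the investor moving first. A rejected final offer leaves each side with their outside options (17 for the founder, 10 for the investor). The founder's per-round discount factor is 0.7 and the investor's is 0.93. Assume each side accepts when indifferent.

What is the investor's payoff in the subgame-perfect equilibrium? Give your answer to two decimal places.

47.94

Round 5 (the investor proposes): the founder gets 17 if talks fail, so the investor offers 17 and keeps 43.
Round 4 (the founder proposes): the investor can get 43 next round, worth 0.93 × 43 = 39.99 now. The founder offers 39.99 and keeps 60 − 39.99 = 20.01.
Round 3 (the investor proposes): the founder can get 20.01 next round, worth 0.7 × 20.01 = 14.007 now; the investor offers that and keeps 45.993.
Round 2 (the founder proposes): the investor can get 45.993 next round, worth 0.93 × 45.993 = 42.77349 now. The founder offers 42.77349 and keeps 60 − 42.77349 = 17.22651.
Round 1 (the investor proposes): the founder can get 17.22651 next round, worth 0.7 × 17.22651 = 12.058557 now. The investor offers 12.058557 and keeps 60 − 12.058557 = 47.941443.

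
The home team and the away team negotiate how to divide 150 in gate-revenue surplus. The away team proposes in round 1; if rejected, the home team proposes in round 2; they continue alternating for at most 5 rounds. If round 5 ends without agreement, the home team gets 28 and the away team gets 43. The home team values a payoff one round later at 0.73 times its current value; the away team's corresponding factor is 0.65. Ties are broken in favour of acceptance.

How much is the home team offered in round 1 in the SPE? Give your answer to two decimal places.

Round 5 (the away team proposes): the home team gets 28 if talks fail, so the away team offers 28 and keeps 122.
Round 4 (the home team proposes): the away team can get 122 next round, worth 0.65 × 122 = 79.3 now, so the home team offers 79.3, keeping 70.7.
Round 3 (the away team proposes): the home team can get 70.7 next round, worth 0.73 × 70.7 = 51.611 now; the away team offers that and keeps 98.389.
Round 2 (the home team proposes): the away team can get 98.389 next round, worth 0.65 × 98.389 = 63.95285 now; the home team offers that and keeps 86.04715.
Round 1 (the away team proposes): the home team can get 86.04715 next round, worth 0.73 × 86.04715 = 62.8144195 now; the away team offers that and keeps 87.1855805.

62.81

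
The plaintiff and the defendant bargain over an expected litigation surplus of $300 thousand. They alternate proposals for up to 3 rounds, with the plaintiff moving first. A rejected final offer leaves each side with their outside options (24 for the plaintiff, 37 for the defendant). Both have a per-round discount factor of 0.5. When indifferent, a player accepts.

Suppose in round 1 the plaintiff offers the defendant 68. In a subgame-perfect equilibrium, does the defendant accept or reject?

Round 3 (the plaintiff proposes): the defendant gets 37 if talks fail, so the plaintiff offers 37 and keeps 263.
Round 2 (the defendant proposes): the plaintiff can get 263 next round, worth 0.5 × 263 = 131.5 now. The defendant offers 131.5 and keeps 300 − 131.5 = 168.5.
So by rejecting in round 1, the defendant gets 168.5 next round, worth 0.5 × 168.5 = 84.25 now.
Offer 68 < 84.25, so the defendant rejects.

Reject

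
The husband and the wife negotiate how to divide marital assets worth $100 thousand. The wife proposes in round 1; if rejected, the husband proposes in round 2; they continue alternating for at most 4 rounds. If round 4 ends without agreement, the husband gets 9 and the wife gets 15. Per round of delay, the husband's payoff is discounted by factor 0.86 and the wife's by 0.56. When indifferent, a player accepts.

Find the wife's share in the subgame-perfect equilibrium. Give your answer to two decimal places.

26.96

Work backward from the last round.
Round 4 (the husband proposes): the wife gets 15 if talks fail, so the husband offers 15 and keeps 85.
Round 3 (the wife proposes): the husband can get 85 next round, worth 0.86 × 85 = 73.1 now, so the wife offers 73.1, keeping 26.9.
Round 2 (the husband proposes): the wife can get 26.9 next round, worth 0.56 × 26.9 = 15.064 now; the husband offers that and keeps 84.936.
Round 1 (the wife proposes): the husband can get 84.936 next round, worth 0.86 × 84.936 = 73.04496 now, so the wife offers 73.04496, keeping 26.95504.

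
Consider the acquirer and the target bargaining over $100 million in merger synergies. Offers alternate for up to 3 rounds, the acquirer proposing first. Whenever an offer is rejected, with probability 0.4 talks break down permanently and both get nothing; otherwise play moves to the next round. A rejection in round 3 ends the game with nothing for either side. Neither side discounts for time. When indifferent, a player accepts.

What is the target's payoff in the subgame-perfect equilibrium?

24

By backward induction:
Round 3 (the acquirer proposes): the target will accept anything ≥ 0, so the acquirer offers 0 and keeps 100.
Round 2 (the target proposes): rejecting gives the acquirer an expected 0.6 × 100 = 60. The target offers 60 and keeps 100 − 60 = 40.
Round 1 (the acquirer proposes): rejecting gives the target an expected 0.6 × 40 = 24, so the acquirer offers 24, keeping 76.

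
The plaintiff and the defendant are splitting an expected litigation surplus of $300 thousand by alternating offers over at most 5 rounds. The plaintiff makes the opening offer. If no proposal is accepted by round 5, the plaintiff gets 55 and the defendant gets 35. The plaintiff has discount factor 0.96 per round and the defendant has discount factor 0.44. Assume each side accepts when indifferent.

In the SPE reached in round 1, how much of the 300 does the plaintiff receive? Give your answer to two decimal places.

Round 5 (the plaintiff proposes): the defendant gets 35 if talks fail, so the plaintiff offers 35 and keeps 265.
Round 4 (the defendant proposes): the plaintiff can get 265 next round, worth 0.96 × 265 = 254.4 now; the defendant offers that and keeps 45.6.
Round 3 (the plaintiff proposes): the defendant can get 45.6 next round, worth 0.44 × 45.6 = 20.064 now, so the plaintiff offers 20.064, keeping 279.936.
Round 2 (the defendant proposes): the plaintiff can get 279.936 next round, worth 0.96 × 279.936 = 268.73856 now; the defendant offers that and keeps 31.26144.
Round 1 (the plaintiff proposes): the defendant can get 31.26144 next round, worth 0.44 × 31.26144 = 13.7550336 now; the plaintiff offers that and keeps 286.2449664.

286.24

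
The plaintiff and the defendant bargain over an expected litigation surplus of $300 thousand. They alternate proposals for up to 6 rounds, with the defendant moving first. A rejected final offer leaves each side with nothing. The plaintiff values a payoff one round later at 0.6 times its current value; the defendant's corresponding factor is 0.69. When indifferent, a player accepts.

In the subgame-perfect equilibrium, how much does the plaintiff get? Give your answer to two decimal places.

109.75

Round 6 (the plaintiff proposes): the defendant will accept anything ≥ 0, so the plaintiff offers 0 and keeps 300.
Round 5 (the defendant proposes): the plaintiff can get 300 next round, worth 0.6 × 300 = 180 now. The defendant offers 180 and keeps 300 − 180 = 120.
Round 4 (the plaintiff proposes): the defendant can get 120 next round, worth 0.69 × 120 = 82.8 now. The plaintiff offers 82.8 and keeps 300 − 82.8 = 217.2.
Round 3 (the defendant proposes): the plaintiff can get 217.2 next round, worth 0.6 × 217.2 = 130.32 now; the defendant offers that and keeps 169.68.
Round 2 (the plaintiff proposes): the defendant can get 169.68 next round, worth 0.69 × 169.68 = 117.0792 now; the plaintiff offers that and keeps 182.9208.
Round 1 (the defendant proposes): the plaintiff can get 182.9208 next round, worth 0.6 × 182.9208 = 109.75248 now; the defendant offers that and keeps 190.24752.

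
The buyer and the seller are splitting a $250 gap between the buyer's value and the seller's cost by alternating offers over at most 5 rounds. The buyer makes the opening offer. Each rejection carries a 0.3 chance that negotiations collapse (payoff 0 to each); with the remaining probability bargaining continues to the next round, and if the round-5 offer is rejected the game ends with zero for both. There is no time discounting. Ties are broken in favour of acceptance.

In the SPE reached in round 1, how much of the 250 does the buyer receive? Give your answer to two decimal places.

171.78

Round 5 (the buyer proposes): the seller will accept anything ≥ 0, so the buyer offers 0 and keeps 250.
Round 4 (the seller proposes): rejecting gives the buyer an expected 0.7 × 250 = 175. The seller offers 175 and keeps 250 − 175 = 75.
Round 3 (the buyer proposes): rejecting gives the seller an expected 0.7 × 75 = 52.5. The buyer offers 52.5 and keeps 250 − 52.5 = 197.5.
Round 2 (the seller proposes): rejecting gives the buyer an expected 0.7 × 197.5 = 138.25, so the seller offers 138.25, keeping 111.75.
Round 1 (the buyer proposes): rejecting gives the seller an expected 0.7 × 111.75 = 78.225; the buyer offers that and keeps 171.775.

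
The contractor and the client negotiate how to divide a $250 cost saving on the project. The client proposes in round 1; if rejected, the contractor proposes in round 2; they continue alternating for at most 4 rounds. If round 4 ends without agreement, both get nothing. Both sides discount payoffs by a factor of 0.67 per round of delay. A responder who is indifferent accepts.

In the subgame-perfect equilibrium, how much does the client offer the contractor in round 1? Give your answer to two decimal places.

130.47

Round 4 (the contractor proposes): the client will accept anything ≥ 0, so the contractor offers 0 and keeps 250.
Round 3 (the client proposes): the contractor can get 250 next round, worth 0.67 × 250 = 167.5 now; the client offers that and keeps 82.5.
Round 2 (the contractor proposes): the client can get 82.5 next round, worth 0.67 × 82.5 = 55.275 now, so the contractor offers 55.275, keeping 194.725.
Round 1 (the client proposes): the contractor can get 194.725 next round, worth 0.67 × 194.725 = 130.46575 now, so the client offers 130.46575, keeping 119.53425.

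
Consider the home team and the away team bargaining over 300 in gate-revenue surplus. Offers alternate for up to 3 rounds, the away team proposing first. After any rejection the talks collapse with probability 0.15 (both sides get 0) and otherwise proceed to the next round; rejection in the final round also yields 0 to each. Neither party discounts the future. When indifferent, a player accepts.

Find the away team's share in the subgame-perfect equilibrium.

261.75

Round 3 (the away team proposes): rejection yields 0 for the home team; the away team offers 0 and keeps 300.
Round 2 (the home team proposes): rejecting gives the away team an expected 0.85 × 300 = 255; the home team offers that and keeps 45.
Round 1 (the away team proposes): rejecting gives the home team an expected 0.85 × 45 = 38.25; the away team offers that and keeps 261.75.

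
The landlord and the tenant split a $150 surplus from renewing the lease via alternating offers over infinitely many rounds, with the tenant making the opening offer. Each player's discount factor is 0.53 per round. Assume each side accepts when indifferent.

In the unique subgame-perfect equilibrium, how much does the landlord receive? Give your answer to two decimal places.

51.96

Let x be the tenant's share when the tenant proposes and y be the landlord's share when the landlord proposes.
The landlord accepts iff offered ≥ 0.53·y, so x = 150 − 0.53y. Symmetrically y = 150 − 0.53x.
Substituting: x = 150 − 0.53(150 − 0.53x), giving x(1 − 0.53·0.53) = 150(1 − 0.53).
So x = 150 × 0.47 / 0.7191 ≈ 98.0392, and the landlord receives 150 − x ≈ 51.9608.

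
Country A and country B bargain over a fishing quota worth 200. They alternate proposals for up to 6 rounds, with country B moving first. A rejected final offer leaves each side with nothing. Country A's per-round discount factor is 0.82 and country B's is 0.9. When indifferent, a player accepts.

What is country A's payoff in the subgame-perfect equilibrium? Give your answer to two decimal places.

117.82

Round 6 (country A proposes): country B will accept anything ≥ 0, so country A offers 0 and keeps 200.
Round 5 (country B proposes): country A can get 200 next round, worth 0.82 × 200 = 164 now, so country B offers 164, keeping 36.
Round 4 (country A proposes): country B can get 36 next round, worth 0.9 × 36 = 32.4 now. Country A offers 32.4 and keeps 200 − 32.4 = 167.6.
Round 3 (country B proposes): country A can get 167.6 next round, worth 0.82 × 167.6 = 137.432 now; country B offers that and keeps 62.568.
Round 2 (country A proposes): country B can get 62.568 next round, worth 0.9 × 62.568 = 56.3112 now. Country A offers 56.3112 and keeps 200 − 56.3112 = 143.6888.
Round 1 (country B proposes): country A can get 143.6888 next round, worth 0.82 × 143.6888 = 117.824816 now, so country B offers 117.824816, keeping 82.175184.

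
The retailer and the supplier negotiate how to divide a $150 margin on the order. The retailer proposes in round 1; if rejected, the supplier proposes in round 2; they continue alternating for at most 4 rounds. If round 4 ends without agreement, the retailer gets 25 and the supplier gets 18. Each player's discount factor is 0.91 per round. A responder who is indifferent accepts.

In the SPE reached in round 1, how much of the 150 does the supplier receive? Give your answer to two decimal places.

Round 4 (the supplier proposes): the retailer gets 25 if talks fail, so the supplier offers 25 and keeps 125.
Round 3 (the retailer proposes): the supplier can get 125 next round, worth 0.91 × 125 = 113.75 now. The retailer offers 113.75 and keeps 150 − 113.75 = 36.25.
Round 2 (the supplier proposes): the retailer can get 36.25 next round, worth 0.91 × 36.25 = 32.9875 now. The supplier offers 32.9875 and keeps 150 − 32.9875 = 117.0125.
Round 1 (the retailer proposes): the supplier can get 117.0125 next round, worth 0.91 × 117.0125 = 106.481375 now, so the retailer offers 106.481375, keeping 43.518625.

106.48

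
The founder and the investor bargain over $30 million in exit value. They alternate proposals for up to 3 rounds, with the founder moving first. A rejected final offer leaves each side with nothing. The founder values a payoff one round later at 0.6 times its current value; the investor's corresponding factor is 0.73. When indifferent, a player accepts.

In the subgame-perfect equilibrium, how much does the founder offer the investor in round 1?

Round 3 (the founder proposes): the investor will accept anything ≥ 0, so the founder offers 0 and keeps 30.
Round 2 (the investor proposes): the founder can get 30 next round, worth 0.6 × 30 = 18 now, so the investor offers 18, keeping 12.
Round 1 (the founder proposes): the investor can get 12 next round, worth 0.73 × 12 = 8.76 now. The founder offers 8.76 and keeps 30 − 8.76 = 21.24.

8.76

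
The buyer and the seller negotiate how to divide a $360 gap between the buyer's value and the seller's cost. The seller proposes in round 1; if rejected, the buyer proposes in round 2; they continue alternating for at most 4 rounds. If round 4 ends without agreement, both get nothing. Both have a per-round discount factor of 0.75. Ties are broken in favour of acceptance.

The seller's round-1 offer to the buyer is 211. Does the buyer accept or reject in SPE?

Reject

Work out the buyer's continuation value if the offer is rejected.
Round 4 (the buyer proposes): the seller will accept anything ≥ 0, so the buyer offers 0 and keeps 360.
Round 3 (the seller proposes): the buyer can get 360 next round, worth 0.75 × 360 = 270 now, so the seller offers 270, keeping 90.
Round 2 (the buyer proposes): the seller can get 90 next round, worth 0.75 × 90 = 67.5 now, so the buyer offers 67.5, keeping 292.5.
So by rejecting in round 1, the buyer gets 292.5 next round, worth 0.75 × 292.5 = 219.375 now.
Offer 211 < 219.375, so the buyer rejects.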